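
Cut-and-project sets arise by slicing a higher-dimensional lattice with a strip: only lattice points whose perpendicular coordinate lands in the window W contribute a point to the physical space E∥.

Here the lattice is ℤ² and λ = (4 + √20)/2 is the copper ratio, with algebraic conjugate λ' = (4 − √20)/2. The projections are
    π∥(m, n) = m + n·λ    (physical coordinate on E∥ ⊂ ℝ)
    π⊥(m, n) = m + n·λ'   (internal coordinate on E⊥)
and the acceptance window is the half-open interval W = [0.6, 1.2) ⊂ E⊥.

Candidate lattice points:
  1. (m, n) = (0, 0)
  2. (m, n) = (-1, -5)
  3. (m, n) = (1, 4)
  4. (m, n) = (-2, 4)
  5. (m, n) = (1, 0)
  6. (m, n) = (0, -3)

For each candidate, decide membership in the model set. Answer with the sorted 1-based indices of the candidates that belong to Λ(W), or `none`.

Compute λ' = (4−√20)/2 = -0.23607, so π⊥(m,n) = m -0.23607·n.
#1 (0,0): internal coord 0 + (0)·λ' = +0.00000; +0.00000 ∉ [0.6, 1.2) → out
#2 (-1,-5): internal coord -1 + (-5)·λ' = +0.18034; +0.18034 ∉ [0.6, 1.2) → out
#3 (1,4): internal coord 1 + (4)·λ' = +0.05573; +0.05573 ∉ [0.6, 1.2) → out
#4 (-2,4): internal coord -2 + (4)·λ' = -2.94427; -2.94427 ∉ [0.6, 1.2) → out
#5 (1,0): internal coord 1 + (0)·λ' = +1.00000; +1.00000 ∈ [0.6, 1.2) → IN Λ
#6 (0,-3): internal coord 0 + (-3)·λ' = +0.70820; +0.70820 ∈ [0.6, 1.2) → IN Λ

5, 6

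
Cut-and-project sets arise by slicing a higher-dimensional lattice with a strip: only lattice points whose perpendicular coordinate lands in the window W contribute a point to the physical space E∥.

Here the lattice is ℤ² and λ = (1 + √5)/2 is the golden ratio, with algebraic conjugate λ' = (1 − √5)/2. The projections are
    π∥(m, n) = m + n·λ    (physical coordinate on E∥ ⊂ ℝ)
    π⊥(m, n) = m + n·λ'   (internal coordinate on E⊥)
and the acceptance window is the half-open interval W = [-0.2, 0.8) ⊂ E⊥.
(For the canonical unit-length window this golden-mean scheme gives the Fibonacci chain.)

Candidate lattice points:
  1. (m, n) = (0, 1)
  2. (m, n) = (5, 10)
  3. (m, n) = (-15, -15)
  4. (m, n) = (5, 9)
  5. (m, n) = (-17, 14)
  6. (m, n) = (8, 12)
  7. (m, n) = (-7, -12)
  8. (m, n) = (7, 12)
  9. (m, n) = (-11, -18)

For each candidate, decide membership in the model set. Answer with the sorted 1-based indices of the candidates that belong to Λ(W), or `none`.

6, 7, 9

λ' = (1−√5)/2 ≈ -0.6180.
#1 (0,1): internal coord 0 + (1)·λ' = -0.6180; -0.6180 ∉ [-0.2, 0.8) → out
#2 (5,10): internal coord 5 + (10)·λ' = -1.1803; -1.1803 ∉ [-0.2, 0.8) → out
#3 (-15,-15): internal coord -15 + (-15)·λ' = -5.7295; -5.7295 ∉ [-0.2, 0.8) → out
#4 (5,9): internal coord 5 + (9)·λ' = -0.5623; -0.5623 ∉ [-0.2, 0.8) → out
#5 (-17,14): internal coord -17 + (14)·λ' = -25.6525; -25.6525 ∉ [-0.2, 0.8) → out
#6 (8,12): internal coord 8 + (12)·λ' = +0.5836; +0.5836 ∈ [-0.2, 0.8) → IN Λ
#7 (-7,-12): internal coord -7 + (-12)·λ' = +0.4164; +0.4164 ∈ [-0.2, 0.8) → IN Λ
#8 (7,12): internal coord 7 + (12)·λ' = -0.4164; -0.4164 ∉ [-0.2, 0.8) → out
#9 (-11,-18): internal coord -11 + (-18)·λ' = +0.1246; +0.1246 ∈ [-0.2, 0.8) → IN Λ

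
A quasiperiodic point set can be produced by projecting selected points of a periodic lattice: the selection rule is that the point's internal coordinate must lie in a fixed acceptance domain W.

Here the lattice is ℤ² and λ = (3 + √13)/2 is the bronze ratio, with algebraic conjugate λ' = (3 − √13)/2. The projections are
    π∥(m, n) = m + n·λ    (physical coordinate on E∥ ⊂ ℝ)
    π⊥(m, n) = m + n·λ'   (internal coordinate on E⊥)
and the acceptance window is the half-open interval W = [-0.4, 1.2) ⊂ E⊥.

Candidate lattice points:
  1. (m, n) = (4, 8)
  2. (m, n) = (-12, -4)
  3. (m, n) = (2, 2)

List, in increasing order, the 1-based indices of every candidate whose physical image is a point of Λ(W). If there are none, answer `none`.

none

λ' = (3−√13)/2 ≈ -0.302776.
candidate 1: (m,n)=(4,8) → π∥ = 4+8·λ ≈ 30.422205, π⊥ = 4+8·λ' ≈ 1.577795 ∉ [-0.4, 1.2) ⇒ out
candidate 2: (m,n)=(-12,-4) → π∥ = -12-4·λ ≈ -25.211103, π⊥ = -12-4·λ' ≈ -10.788897 ∉ [-0.4, 1.2) ⇒ out
candidate 3: (m,n)=(2,2) → π∥ = 2+2·λ ≈ 8.605551, π⊥ = 2+2·λ' ≈ 1.394449 ∉ [-0.4, 1.2) ⇒ out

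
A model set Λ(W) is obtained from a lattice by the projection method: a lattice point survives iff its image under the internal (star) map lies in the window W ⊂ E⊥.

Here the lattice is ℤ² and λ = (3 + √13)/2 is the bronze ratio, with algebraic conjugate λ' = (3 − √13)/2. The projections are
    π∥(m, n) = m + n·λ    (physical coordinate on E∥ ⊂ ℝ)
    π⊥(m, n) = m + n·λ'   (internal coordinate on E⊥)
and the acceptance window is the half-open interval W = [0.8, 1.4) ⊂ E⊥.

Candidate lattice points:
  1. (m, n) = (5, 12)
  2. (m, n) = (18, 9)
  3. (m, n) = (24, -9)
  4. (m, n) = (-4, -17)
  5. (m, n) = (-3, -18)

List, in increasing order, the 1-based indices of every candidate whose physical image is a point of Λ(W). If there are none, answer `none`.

1, 4

Numerically λ ≈ 3.30278 and λ' = −1/λ ≈ -0.30278.
[1] lift (5,12): star map gives 1.36669; window check 0.8 ≤ 1.36669 < 1.4 is true → IN Λ
[2] lift (18,9): star map gives 15.27502; window check 0.8 ≤ 15.27502 < 1.4 is false → out
[3] lift (24,-9): star map gives 26.72498; window check 0.8 ≤ 26.72498 < 1.4 is false → out
[4] lift (-4,-17): star map gives 1.14719; window check 0.8 ≤ 1.14719 < 1.4 is true → IN Λ
[5] lift (-3,-18): star map gives 2.44996; window check 0.8 ≤ 2.44996 < 1.4 is false → out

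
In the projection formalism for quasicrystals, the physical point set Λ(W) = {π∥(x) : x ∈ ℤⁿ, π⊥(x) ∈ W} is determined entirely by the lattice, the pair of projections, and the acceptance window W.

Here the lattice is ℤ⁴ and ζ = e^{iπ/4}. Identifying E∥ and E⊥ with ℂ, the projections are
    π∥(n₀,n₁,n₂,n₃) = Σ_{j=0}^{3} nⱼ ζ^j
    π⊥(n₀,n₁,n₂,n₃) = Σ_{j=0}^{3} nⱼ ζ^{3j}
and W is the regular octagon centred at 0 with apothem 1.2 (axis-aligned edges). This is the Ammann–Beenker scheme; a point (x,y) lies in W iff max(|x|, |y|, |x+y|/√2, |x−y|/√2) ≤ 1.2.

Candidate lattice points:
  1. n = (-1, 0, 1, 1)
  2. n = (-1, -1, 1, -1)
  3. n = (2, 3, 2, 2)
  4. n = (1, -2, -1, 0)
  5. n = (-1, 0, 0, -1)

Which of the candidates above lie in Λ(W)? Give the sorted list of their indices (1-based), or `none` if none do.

1

π⊥(n) = n₀ + n₁ζ³ + n₂ζ⁶ + n₃ζ⁹ where ζ = e^{iπ/4}.
#1 (-1, 0, 1, 1): internal (-0.292893, -0.292893); octagon support 0.414214 vs apothem 1.2 → ∈ W
#2 (-1, -1, 1, -1): internal (-1.000000, -2.414214); octagon support 2.414214 vs apothem 1.2 → ∉ W
#3 (2, 3, 2, 2): internal (1.292893, 1.535534); octagon support 2.000000 vs apothem 1.2 → ∉ W
#4 (1, -2, -1, 0): internal (2.414214, -0.414214); octagon support 2.414214 vs apothem 1.2 → ∉ W
#5 (-1, 0, 0, -1): internal (-1.707107, -0.707107); octagon support 1.707107 vs apothem 1.2 → ∉ W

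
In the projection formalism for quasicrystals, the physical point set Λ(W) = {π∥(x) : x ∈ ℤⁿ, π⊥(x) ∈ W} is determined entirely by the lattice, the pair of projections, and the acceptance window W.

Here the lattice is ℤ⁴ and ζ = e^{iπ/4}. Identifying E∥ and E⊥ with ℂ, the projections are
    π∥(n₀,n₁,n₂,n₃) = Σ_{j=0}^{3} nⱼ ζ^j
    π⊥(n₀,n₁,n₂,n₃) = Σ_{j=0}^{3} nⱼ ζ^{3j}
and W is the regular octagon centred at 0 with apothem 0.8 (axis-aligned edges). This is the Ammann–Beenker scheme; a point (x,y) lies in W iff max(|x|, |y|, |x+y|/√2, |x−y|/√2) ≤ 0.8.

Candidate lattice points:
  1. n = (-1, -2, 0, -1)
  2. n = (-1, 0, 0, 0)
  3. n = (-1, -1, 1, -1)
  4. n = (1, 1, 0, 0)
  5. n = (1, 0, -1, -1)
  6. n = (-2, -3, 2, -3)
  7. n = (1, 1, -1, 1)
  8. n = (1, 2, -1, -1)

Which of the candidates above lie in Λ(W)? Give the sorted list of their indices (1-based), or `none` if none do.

4, 5

With ζ = e^{iπ/4} the internal vectors are ζ^0,ζ^3,ζ^6,ζ^9.
candidate 1: n = (-1, -2, 0, -1) → π⊥ ≈ (-0.2929, -2.1213); max(|x|,|y|,|x±y|/√2) = 2.1213 > 0.8 ⇒ ∉ W
candidate 2: n = (-1, 0, 0, 0) → π⊥ ≈ (-1.0000, +0.0000); max(|x|,|y|,|x±y|/√2) = 1.0000 > 0.8 ⇒ ∉ W
candidate 3: n = (-1, -1, 1, -1) → π⊥ ≈ (-1.0000, -2.4142); max(|x|,|y|,|x±y|/√2) = 2.4142 > 0.8 ⇒ ∉ W
candidate 4: n = (1, 1, 0, 0) → π⊥ ≈ (+0.2929, +0.7071); max(|x|,|y|,|x±y|/√2) = 0.7071 ≤ 0.8 ⇒ ∈ W
candidate 5: n = (1, 0, -1, -1) → π⊥ ≈ (+0.2929, +0.2929); max(|x|,|y|,|x±y|/√2) = 0.4142 ≤ 0.8 ⇒ ∈ W
candidate 6: n = (-2, -3, 2, -3) → π⊥ ≈ (-2.0000, -6.2426); max(|x|,|y|,|x±y|/√2) = 6.2426 > 0.8 ⇒ ∉ W
candidate 7: n = (1, 1, -1, 1) → π⊥ ≈ (+1.0000, +2.4142); max(|x|,|y|,|x±y|/√2) = 2.4142 > 0.8 ⇒ ∉ W
candidate 8: n = (1, 2, -1, -1) → π⊥ ≈ (-1.1213, +1.7071); max(|x|,|y|,|x±y|/√2) = 2.0000 > 0.8 ⇒ ∉ W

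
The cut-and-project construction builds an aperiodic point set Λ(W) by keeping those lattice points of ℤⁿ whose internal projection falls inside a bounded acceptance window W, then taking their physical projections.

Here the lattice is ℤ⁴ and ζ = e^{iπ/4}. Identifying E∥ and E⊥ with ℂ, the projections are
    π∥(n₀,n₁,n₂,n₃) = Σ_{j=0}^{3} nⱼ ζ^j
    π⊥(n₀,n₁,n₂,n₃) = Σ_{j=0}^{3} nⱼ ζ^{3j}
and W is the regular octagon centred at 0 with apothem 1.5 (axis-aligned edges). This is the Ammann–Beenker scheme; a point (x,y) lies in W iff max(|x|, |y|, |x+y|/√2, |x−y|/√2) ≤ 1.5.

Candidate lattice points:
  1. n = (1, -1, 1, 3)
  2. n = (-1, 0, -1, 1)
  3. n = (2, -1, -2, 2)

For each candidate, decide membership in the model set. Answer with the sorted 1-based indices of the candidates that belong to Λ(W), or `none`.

With ζ = e^{iπ/4} the internal vectors are ζ^0,ζ^3,ζ^6,ζ^9.
candidate 1: n = (1, -1, 1, 3) → π⊥ ≈ (+3.8284, +0.4142); max(|x|,|y|,|x±y|/√2) = 3.8284 > 1.5 ⇒ ∉ W
candidate 2: n = (-1, 0, -1, 1) → π⊥ ≈ (-0.2929, +1.7071); max(|x|,|y|,|x±y|/√2) = 1.7071 > 1.5 ⇒ ∉ W
candidate 3: n = (2, -1, -2, 2) → π⊥ ≈ (+4.1213, +2.7071); max(|x|,|y|,|x±y|/√2) = 4.8284 > 1.5 ⇒ ∉ W

none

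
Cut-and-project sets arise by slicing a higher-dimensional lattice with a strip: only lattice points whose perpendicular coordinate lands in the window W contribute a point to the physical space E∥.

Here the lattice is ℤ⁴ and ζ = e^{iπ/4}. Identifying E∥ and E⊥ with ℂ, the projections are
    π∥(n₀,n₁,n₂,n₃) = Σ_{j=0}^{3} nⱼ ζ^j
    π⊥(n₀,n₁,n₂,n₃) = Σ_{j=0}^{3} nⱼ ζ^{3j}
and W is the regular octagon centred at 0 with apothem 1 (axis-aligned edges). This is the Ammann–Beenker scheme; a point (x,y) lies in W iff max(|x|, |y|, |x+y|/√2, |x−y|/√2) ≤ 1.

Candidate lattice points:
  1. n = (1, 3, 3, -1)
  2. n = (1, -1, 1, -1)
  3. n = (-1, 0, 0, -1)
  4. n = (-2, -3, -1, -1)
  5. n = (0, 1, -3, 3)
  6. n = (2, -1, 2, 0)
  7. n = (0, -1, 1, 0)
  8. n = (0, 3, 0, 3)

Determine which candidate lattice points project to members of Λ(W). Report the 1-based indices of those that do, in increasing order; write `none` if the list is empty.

With ζ = e^{iπ/4} the internal vectors are ζ^0,ζ^3,ζ^6,ζ^9.
candidate 1: n = (1, 3, 3, -1) → π⊥ ≈ (-1.8284, -1.5858); max(|x|,|y|,|x±y|/√2) = 2.4142 > 1 ⇒ ∉ W
candidate 2: n = (1, -1, 1, -1) → π⊥ ≈ (+1.0000, -2.4142); max(|x|,|y|,|x±y|/√2) = 2.4142 > 1 ⇒ ∉ W
candidate 3: n = (-1, 0, 0, -1) → π⊥ ≈ (-1.7071, -0.7071); max(|x|,|y|,|x±y|/√2) = 1.7071 > 1 ⇒ ∉ W
candidate 4: n = (-2, -3, -1, -1) → π⊥ ≈ (-0.5858, -1.8284); max(|x|,|y|,|x±y|/√2) = 1.8284 > 1 ⇒ ∉ W
candidate 5: n = (0, 1, -3, 3) → π⊥ ≈ (+1.4142, +5.8284); max(|x|,|y|,|x±y|/√2) = 5.8284 > 1 ⇒ ∉ W
candidate 6: n = (2, -1, 2, 0) → π⊥ ≈ (+2.7071, -2.7071); max(|x|,|y|,|x±y|/√2) = 3.8284 > 1 ⇒ ∉ W
candidate 7: n = (0, -1, 1, 0) → π⊥ ≈ (+0.7071, -1.7071); max(|x|,|y|,|x±y|/√2) = 1.7071 > 1 ⇒ ∉ W
candidate 8: n = (0, 3, 0, 3) → π⊥ ≈ (+0.0000, +4.2426); max(|x|,|y|,|x±y|/√2) = 4.2426 > 1 ⇒ ∉ W

none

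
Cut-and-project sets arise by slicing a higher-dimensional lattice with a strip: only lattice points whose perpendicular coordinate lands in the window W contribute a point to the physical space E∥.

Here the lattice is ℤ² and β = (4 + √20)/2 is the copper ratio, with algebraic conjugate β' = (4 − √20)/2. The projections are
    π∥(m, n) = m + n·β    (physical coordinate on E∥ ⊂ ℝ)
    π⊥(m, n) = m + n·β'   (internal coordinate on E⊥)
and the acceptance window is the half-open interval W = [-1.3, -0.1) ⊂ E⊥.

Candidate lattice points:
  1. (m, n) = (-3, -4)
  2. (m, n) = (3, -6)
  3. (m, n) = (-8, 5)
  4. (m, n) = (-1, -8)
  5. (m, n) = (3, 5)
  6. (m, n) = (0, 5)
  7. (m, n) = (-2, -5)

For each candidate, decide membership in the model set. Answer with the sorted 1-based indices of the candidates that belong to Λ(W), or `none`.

6, 7

Numerically β ≈ 4.236068 and β' = −1/β ≈ -0.236068.
candidate 1: (m,n)=(-3,-4) → π∥ = -3-4·β ≈ -19.944272, π⊥ = -3-4·β' ≈ -2.055728 ∉ [-1.3, -0.1) ⇒ out
candidate 2: (m,n)=(3,-6) → π∥ = 3-6·β ≈ -22.416408, π⊥ = 3-6·β' ≈ 4.416408 ∉ [-1.3, -0.1) ⇒ out
candidate 3: (m,n)=(-8,5) → π∥ = -8+5·β ≈ 13.180340, π⊥ = -8+5·β' ≈ -9.180340 ∉ [-1.3, -0.1) ⇒ out
candidate 4: (m,n)=(-1,-8) → π∥ = -1-8·β ≈ -34.888544, π⊥ = -1-8·β' ≈ 0.888544 ∉ [-1.3, -0.1) ⇒ out
candidate 5: (m,n)=(3,5) → π∥ = 3+5·β ≈ 24.180340, π⊥ = 3+5·β' ≈ 1.819660 ∉ [-1.3, -0.1) ⇒ out
candidate 6: (m,n)=(0,5) → π∥ = 0+5·β ≈ 21.180340, π⊥ = 0+5·β' ≈ -1.180340 ∈ [-1.3, -0.1) ⇒ IN Λ
candidate 7: (m,n)=(-2,-5) → π∥ = -2-5·β ≈ -23.180340, π⊥ = -2-5·β' ≈ -0.819660 ∈ [-1.3, -0.1) ⇒ IN Λ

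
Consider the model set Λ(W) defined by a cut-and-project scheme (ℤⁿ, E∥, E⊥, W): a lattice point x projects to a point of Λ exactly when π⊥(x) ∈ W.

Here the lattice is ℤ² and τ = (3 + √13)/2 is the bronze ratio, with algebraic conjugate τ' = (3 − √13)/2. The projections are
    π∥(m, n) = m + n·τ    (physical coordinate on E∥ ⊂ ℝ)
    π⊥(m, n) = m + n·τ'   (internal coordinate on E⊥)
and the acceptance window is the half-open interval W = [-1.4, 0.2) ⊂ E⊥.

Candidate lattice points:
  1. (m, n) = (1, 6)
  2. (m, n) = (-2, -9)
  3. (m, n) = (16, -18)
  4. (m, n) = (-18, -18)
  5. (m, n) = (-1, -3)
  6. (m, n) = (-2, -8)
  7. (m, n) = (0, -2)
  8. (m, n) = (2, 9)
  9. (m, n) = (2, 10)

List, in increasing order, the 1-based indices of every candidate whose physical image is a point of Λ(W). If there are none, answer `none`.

Numerically τ ≈ 3.3028 and τ' = −1/τ ≈ -0.3028.
[1] lift (1,6): star map gives -0.8167; window check -1.4 ≤ -0.8167 < 0.2 is true → IN Λ
[2] lift (-2,-9): star map gives 0.7250; window check -1.4 ≤ 0.7250 < 0.2 is false → out
[3] lift (16,-18): star map gives 21.4500; window check -1.4 ≤ 21.4500 < 0.2 is false → out
[4] lift (-18,-18): star map gives -12.5500; window check -1.4 ≤ -12.5500 < 0.2 is false → out
[5] lift (-1,-3): star map gives -0.0917; window check -1.4 ≤ -0.0917 < 0.2 is true → IN Λ
[6] lift (-2,-8): star map gives 0.4222; window check -1.4 ≤ 0.4222 < 0.2 is false → out
[7] lift (0,-2): star map gives 0.6056; window check -1.4 ≤ 0.6056 < 0.2 is false → out
[8] lift (2,9): star map gives -0.7250; window check -1.4 ≤ -0.7250 < 0.2 is true → IN Λ
[9] lift (2,10): star map gives -1.0278; window check -1.4 ≤ -1.0278 < 0.2 is true → IN Λ

1, 5, 8, 9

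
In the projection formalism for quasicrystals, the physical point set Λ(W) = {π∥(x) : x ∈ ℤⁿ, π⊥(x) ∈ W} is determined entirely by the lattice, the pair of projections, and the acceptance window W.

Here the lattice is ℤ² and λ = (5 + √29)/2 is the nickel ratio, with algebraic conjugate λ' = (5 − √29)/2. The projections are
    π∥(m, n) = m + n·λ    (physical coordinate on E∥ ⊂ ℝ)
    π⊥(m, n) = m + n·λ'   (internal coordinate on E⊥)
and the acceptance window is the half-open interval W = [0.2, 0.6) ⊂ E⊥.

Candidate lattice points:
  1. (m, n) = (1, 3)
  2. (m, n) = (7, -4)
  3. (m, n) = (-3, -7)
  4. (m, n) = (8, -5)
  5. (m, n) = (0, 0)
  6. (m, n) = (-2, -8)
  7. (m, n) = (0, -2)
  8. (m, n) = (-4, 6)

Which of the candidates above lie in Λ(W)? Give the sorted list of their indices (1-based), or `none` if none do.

Numerically λ ≈ 5.1926 and λ' = −1/λ ≈ -0.1926.
[1] lift (1,3): star map gives 0.4223; window check 0.2 ≤ 0.4223 < 0.6 is true → IN Λ
[2] lift (7,-4): star map gives 7.7703; window check 0.2 ≤ 7.7703 < 0.6 is false → out
[3] lift (-3,-7): star map gives -1.6519; window check 0.2 ≤ -1.6519 < 0.6 is false → out
[4] lift (8,-5): star map gives 8.9629; window check 0.2 ≤ 8.9629 < 0.6 is false → out
[5] lift (0,0): star map gives 0.0000; window check 0.2 ≤ 0.0000 < 0.6 is false → out
[6] lift (-2,-8): star map gives -0.4593; window check 0.2 ≤ -0.4593 < 0.6 is false → out
[7] lift (0,-2): star map gives 0.3852; window check 0.2 ≤ 0.3852 < 0.6 is true → IN Λ
[8] lift (-4,6): star map gives -5.1555; window check 0.2 ≤ -5.1555 < 0.6 is false → out

1, 7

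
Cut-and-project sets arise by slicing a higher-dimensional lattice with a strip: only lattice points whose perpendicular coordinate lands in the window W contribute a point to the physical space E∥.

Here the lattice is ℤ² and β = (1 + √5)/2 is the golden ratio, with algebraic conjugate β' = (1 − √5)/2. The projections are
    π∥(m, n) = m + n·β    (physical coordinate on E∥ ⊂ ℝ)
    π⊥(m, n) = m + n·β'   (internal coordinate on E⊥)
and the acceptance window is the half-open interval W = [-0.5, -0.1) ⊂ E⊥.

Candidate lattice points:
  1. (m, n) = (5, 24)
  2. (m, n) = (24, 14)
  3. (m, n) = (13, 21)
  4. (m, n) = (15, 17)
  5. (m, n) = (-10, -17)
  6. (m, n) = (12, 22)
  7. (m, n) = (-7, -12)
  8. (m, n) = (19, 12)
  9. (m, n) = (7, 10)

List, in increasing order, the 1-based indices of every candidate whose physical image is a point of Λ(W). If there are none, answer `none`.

none

Numerically β ≈ 1.61803 and β' = −1/β ≈ -0.61803.
#1 (5,24): internal coord 5 + (24)·β' = -9.83282; -9.83282 ∉ [-0.5, -0.1) → out
#2 (24,14): internal coord 24 + (14)·β' = +15.34752; +15.34752 ∉ [-0.5, -0.1) → out
#3 (13,21): internal coord 13 + (21)·β' = +0.02129; +0.02129 ∉ [-0.5, -0.1) → out
#4 (15,17): internal coord 15 + (17)·β' = +4.49342; +4.49342 ∉ [-0.5, -0.1) → out
#5 (-10,-17): internal coord -10 + (-17)·β' = +0.50658; +0.50658 ∉ [-0.5, -0.1) → out
#6 (12,22): internal coord 12 + (22)·β' = -1.59675; -1.59675 ∉ [-0.5, -0.1) → out
#7 (-7,-12): internal coord -7 + (-12)·β' = +0.41641; +0.41641 ∉ [-0.5, -0.1) → out
#8 (19,12): internal coord 19 + (12)·β' = +11.58359; +11.58359 ∉ [-0.5, -0.1) → out
#9 (7,10): internal coord 7 + (10)·β' = +0.81966; +0.81966 ∉ [-0.5, -0.1) → out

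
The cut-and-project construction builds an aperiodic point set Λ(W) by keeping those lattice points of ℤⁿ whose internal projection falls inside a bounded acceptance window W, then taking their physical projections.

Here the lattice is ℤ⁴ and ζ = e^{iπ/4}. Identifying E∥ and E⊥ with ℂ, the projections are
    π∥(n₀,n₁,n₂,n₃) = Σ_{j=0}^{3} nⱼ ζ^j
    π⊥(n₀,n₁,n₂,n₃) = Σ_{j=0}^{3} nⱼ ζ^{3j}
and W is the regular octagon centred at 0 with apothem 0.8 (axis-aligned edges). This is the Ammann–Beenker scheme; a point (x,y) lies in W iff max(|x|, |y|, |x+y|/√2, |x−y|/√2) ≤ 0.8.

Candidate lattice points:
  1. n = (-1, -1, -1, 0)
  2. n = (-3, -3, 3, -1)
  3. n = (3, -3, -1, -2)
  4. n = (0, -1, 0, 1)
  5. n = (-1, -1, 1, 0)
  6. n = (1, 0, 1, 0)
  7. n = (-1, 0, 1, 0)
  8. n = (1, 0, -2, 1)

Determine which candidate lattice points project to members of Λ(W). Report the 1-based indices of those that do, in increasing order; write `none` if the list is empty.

1

Internal map: ζ^{3j} for j=0..3 gives (1,0), (−√2/2,√2/2), (0,−1), (√2/2,√2/2).
candidate 1: n = (-1, -1, -1, 0) → π⊥ ≈ (-0.29289, +0.29289); max(|x|,|y|,|x±y|/√2) = 0.41421 ≤ 0.8 ⇒ ∈ W
candidate 2: n = (-3, -3, 3, -1) → π⊥ ≈ (-1.58579, -5.82843); max(|x|,|y|,|x±y|/√2) = 5.82843 > 0.8 ⇒ ∉ W
candidate 3: n = (3, -3, -1, -2) → π⊥ ≈ (+3.70711, -2.53553); max(|x|,|y|,|x±y|/√2) = 4.41421 > 0.8 ⇒ ∉ W
candidate 4: n = (0, -1, 0, 1) → π⊥ ≈ (+1.41421, +0.00000); max(|x|,|y|,|x±y|/√2) = 1.41421 > 0.8 ⇒ ∉ W
candidate 5: n = (-1, -1, 1, 0) → π⊥ ≈ (-0.29289, -1.70711); max(|x|,|y|,|x±y|/√2) = 1.70711 > 0.8 ⇒ ∉ W
candidate 6: n = (1, 0, 1, 0) → π⊥ ≈ (+1.00000, -1.00000); max(|x|,|y|,|x±y|/√2) = 1.41421 > 0.8 ⇒ ∉ W
candidate 7: n = (-1, 0, 1, 0) → π⊥ ≈ (-1.00000, -1.00000); max(|x|,|y|,|x±y|/√2) = 1.41421 > 0.8 ⇒ ∉ W
candidate 8: n = (1, 0, -2, 1) → π⊥ ≈ (+1.70711, +2.70711); max(|x|,|y|,|x±y|/√2) = 3.12132 > 0.8 ⇒ ∉ W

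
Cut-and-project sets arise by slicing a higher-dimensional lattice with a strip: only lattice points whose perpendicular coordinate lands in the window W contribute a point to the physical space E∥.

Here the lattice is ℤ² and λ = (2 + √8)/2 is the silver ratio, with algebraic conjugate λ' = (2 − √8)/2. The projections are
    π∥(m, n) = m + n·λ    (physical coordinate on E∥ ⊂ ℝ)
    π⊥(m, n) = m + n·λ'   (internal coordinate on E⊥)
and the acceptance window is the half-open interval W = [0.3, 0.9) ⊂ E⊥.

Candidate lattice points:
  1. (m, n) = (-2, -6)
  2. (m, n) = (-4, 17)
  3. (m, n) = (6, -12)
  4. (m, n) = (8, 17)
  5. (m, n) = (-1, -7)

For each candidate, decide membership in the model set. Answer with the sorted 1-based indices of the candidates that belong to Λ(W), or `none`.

1

Compute λ' = (2−√8)/2 = -0.414214, so π⊥(m,n) = m -0.414214·n.
candidate 1: (m,n)=(-2,-6) → π∥ = -2-6·λ ≈ -16.485281, π⊥ = -2-6·λ' ≈ 0.485281 ∈ [0.3, 0.9) ⇒ IN Λ
candidate 2: (m,n)=(-4,17) → π∥ = -4+17·λ ≈ 37.041631, π⊥ = -4+17·λ' ≈ -11.041631 ∉ [0.3, 0.9) ⇒ out
candidate 3: (m,n)=(6,-12) → π∥ = 6-12·λ ≈ -22.970563, π⊥ = 6-12·λ' ≈ 10.970563 ∉ [0.3, 0.9) ⇒ out
candidate 4: (m,n)=(8,17) → π∥ = 8+17·λ ≈ 49.041631, π⊥ = 8+17·λ' ≈ 0.958369 ∉ [0.3, 0.9) ⇒ out
candidate 5: (m,n)=(-1,-7) → π∥ = -1-7·λ ≈ -17.899495, π⊥ = -1-7·λ' ≈ 1.899495 ∉ [0.3, 0.9) ⇒ out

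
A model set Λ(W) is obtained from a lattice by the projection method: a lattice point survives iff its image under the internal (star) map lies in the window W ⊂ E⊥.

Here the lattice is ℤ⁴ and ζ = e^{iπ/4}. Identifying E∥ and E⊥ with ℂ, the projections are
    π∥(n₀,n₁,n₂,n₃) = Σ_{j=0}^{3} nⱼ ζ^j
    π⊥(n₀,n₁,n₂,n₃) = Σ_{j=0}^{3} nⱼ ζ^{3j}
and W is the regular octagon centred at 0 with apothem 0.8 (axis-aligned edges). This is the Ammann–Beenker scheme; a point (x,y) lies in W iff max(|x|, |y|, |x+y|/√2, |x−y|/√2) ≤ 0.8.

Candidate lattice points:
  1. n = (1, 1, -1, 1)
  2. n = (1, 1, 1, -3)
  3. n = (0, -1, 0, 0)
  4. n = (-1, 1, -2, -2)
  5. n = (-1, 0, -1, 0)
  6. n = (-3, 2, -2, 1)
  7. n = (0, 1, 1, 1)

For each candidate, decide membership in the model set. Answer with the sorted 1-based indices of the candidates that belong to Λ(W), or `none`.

7

π⊥(n) = n₀ + n₁ζ³ + n₂ζ⁶ + n₃ζ⁹ where ζ = e^{iπ/4}.
candidate 1: n = (1, 1, -1, 1) → π⊥ ≈ (+1.000000, +2.414214); max(|x|,|y|,|x±y|/√2) = 2.414214 > 0.8 ⇒ ∉ W
candidate 2: n = (1, 1, 1, -3) → π⊥ ≈ (-1.828427, -2.414214); max(|x|,|y|,|x±y|/√2) = 3.000000 > 0.8 ⇒ ∉ W
candidate 3: n = (0, -1, 0, 0) → π⊥ ≈ (+0.707107, -0.707107); max(|x|,|y|,|x±y|/√2) = 1.000000 > 0.8 ⇒ ∉ W
candidate 4: n = (-1, 1, -2, -2) → π⊥ ≈ (-3.121320, +1.292893); max(|x|,|y|,|x±y|/√2) = 3.121320 > 0.8 ⇒ ∉ W
candidate 5: n = (-1, 0, -1, 0) → π⊥ ≈ (-1.000000, +1.000000); max(|x|,|y|,|x±y|/√2) = 1.414214 > 0.8 ⇒ ∉ W
candidate 6: n = (-3, 2, -2, 1) → π⊥ ≈ (-3.707107, +4.121320); max(|x|,|y|,|x±y|/√2) = 5.535534 > 0.8 ⇒ ∉ W
candidate 7: n = (0, 1, 1, 1) → π⊥ ≈ (+0.000000, +0.414214); max(|x|,|y|,|x±y|/√2) = 0.414214 ≤ 0.8 ⇒ ∈ W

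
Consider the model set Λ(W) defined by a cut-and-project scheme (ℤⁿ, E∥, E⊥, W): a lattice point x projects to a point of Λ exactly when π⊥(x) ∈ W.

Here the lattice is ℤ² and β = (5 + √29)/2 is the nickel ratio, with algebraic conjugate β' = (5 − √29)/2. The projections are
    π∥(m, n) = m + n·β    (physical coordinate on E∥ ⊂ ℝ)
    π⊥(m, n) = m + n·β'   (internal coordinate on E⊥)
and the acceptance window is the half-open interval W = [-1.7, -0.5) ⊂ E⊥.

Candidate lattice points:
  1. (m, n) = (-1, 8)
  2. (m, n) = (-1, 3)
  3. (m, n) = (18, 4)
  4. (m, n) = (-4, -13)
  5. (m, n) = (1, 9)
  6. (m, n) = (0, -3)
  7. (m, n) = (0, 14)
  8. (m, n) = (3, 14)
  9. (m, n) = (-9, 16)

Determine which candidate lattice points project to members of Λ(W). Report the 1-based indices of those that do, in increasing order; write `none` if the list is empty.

β' = (5−√29)/2 ≈ -0.19258.
[1] lift (-1,8): star map gives -2.54066; window check -1.7 ≤ -2.54066 < -0.5 is false → out
[2] lift (-1,3): star map gives -1.57775; window check -1.7 ≤ -1.57775 < -0.5 is true → IN Λ
[3] lift (18,4): star map gives 17.22967; window check -1.7 ≤ 17.22967 < -0.5 is false → out
[4] lift (-4,-13): star map gives -1.49643; window check -1.7 ≤ -1.49643 < -0.5 is true → IN Λ
[5] lift (1,9): star map gives -0.73324; window check -1.7 ≤ -0.73324 < -0.5 is true → IN Λ
[6] lift (0,-3): star map gives 0.57775; window check -1.7 ≤ 0.57775 < -0.5 is false → out
[7] lift (0,14): star map gives -2.69615; window check -1.7 ≤ -2.69615 < -0.5 is false → out
[8] lift (3,14): star map gives 0.30385; window check -1.7 ≤ 0.30385 < -0.5 is false → out
[9] lift (-9,16): star map gives -12.08132; window check -1.7 ≤ -12.08132 < -0.5 is false → out

2, 4, 5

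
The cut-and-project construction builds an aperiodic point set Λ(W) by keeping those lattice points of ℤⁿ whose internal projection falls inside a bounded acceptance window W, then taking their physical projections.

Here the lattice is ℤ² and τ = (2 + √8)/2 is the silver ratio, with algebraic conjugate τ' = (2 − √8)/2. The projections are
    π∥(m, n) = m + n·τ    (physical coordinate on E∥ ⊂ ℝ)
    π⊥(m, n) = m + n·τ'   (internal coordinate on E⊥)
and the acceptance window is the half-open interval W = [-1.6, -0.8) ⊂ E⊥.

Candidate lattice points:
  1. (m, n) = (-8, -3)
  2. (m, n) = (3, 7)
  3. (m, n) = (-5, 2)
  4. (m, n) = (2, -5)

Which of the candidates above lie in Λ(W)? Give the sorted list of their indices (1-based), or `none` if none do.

none

Compute τ' = (2−√8)/2 = -0.414214, so π⊥(m,n) = m -0.414214·n.
[1] lift (-8,-3): star map gives -6.757359; window check -1.6 ≤ -6.757359 < -0.8 is false → out
[2] lift (3,7): star map gives 0.100505; window check -1.6 ≤ 0.100505 < -0.8 is false → out
[3] lift (-5,2): star map gives -5.828427; window check -1.6 ≤ -5.828427 < -0.8 is false → out
[4] lift (2,-5): star map gives 4.071068; window check -1.6 ≤ 4.071068 < -0.8 is false → out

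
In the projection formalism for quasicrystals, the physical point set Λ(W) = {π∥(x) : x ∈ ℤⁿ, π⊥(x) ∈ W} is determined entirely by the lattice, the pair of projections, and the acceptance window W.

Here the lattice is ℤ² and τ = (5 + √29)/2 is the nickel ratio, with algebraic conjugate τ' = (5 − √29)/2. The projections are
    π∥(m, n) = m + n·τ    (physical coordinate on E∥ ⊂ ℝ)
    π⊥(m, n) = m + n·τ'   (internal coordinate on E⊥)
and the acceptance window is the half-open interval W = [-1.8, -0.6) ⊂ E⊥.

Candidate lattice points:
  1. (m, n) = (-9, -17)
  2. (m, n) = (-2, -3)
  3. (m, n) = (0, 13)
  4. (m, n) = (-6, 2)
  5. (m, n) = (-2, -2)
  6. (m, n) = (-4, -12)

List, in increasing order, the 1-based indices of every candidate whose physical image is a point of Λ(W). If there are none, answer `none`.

2, 5, 6

τ' = (5−√29)/2 ≈ -0.1926.
#1 (-9,-17): internal coord -9 + (-17)·τ' = -5.7261; -5.7261 ∉ [-1.8, -0.6) → out
#2 (-2,-3): internal coord -2 + (-3)·τ' = -1.4223; -1.4223 ∈ [-1.8, -0.6) → IN Λ
#3 (0,13): internal coord 0 + (13)·τ' = -2.5036; -2.5036 ∉ [-1.8, -0.6) → out
#4 (-6,2): internal coord -6 + (2)·τ' = -6.3852; -6.3852 ∉ [-1.8, -0.6) → out
#5 (-2,-2): internal coord -2 + (-2)·τ' = -1.6148; -1.6148 ∈ [-1.8, -0.6) → IN Λ
#6 (-4,-12): internal coord -4 + (-12)·τ' = -1.6890; -1.6890 ∈ [-1.8, -0.6) → IN Λ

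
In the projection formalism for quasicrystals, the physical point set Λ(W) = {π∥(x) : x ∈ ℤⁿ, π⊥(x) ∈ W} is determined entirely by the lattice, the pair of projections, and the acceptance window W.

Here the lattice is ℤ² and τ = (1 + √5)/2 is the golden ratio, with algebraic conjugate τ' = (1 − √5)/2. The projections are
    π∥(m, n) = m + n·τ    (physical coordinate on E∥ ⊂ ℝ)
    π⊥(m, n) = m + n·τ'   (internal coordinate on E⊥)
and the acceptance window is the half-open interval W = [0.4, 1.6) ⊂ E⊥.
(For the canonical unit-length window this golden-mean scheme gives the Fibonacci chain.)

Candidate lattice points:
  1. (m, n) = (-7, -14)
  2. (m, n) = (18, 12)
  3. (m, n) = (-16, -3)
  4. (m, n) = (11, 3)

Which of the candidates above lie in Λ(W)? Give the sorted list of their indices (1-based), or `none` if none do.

none

τ' = (1−√5)/2 ≈ -0.618034.
[1] lift (-7,-14): star map gives 1.652476; window check 0.4 ≤ 1.652476 < 1.6 is false → out
[2] lift (18,12): star map gives 10.583592; window check 0.4 ≤ 10.583592 < 1.6 is false → out
[3] lift (-16,-3): star map gives -14.145898; window check 0.4 ≤ -14.145898 < 1.6 is false → out
[4] lift (11,3): star map gives 9.145898; window check 0.4 ≤ 9.145898 < 1.6 is false → out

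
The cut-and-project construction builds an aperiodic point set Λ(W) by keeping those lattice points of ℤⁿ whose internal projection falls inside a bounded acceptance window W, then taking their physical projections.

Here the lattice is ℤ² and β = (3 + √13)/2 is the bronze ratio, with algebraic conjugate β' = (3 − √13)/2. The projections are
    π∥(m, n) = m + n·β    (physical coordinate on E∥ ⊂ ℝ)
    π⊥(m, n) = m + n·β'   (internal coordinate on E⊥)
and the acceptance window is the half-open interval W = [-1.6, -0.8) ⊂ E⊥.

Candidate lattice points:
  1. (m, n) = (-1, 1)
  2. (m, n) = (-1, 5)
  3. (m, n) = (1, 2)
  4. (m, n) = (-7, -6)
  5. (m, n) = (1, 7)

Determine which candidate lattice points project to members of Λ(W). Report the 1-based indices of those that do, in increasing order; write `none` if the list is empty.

Compute β' = (3−√13)/2 = -0.3028, so π⊥(m,n) = m -0.3028·n.
candidate 1: (m,n)=(-1,1) → π∥ = -1+1·β ≈ 2.3028, π⊥ = -1+1·β' ≈ -1.3028 ∈ [-1.6, -0.8) ⇒ IN Λ
candidate 2: (m,n)=(-1,5) → π∥ = -1+5·β ≈ 15.5139, π⊥ = -1+5·β' ≈ -2.5139 ∉ [-1.6, -0.8) ⇒ out
candidate 3: (m,n)=(1,2) → π∥ = 1+2·β ≈ 7.6056, π⊥ = 1+2·β' ≈ 0.3944 ∉ [-1.6, -0.8) ⇒ out
candidate 4: (m,n)=(-7,-6) → π∥ = -7-6·β ≈ -26.8167, π⊥ = -7-6·β' ≈ -5.1833 ∉ [-1.6, -0.8) ⇒ out
candidate 5: (m,n)=(1,7) → π∥ = 1+7·β ≈ 24.1194, π⊥ = 1+7·β' ≈ -1.1194 ∈ [-1.6, -0.8) ⇒ IN Λ

1, 5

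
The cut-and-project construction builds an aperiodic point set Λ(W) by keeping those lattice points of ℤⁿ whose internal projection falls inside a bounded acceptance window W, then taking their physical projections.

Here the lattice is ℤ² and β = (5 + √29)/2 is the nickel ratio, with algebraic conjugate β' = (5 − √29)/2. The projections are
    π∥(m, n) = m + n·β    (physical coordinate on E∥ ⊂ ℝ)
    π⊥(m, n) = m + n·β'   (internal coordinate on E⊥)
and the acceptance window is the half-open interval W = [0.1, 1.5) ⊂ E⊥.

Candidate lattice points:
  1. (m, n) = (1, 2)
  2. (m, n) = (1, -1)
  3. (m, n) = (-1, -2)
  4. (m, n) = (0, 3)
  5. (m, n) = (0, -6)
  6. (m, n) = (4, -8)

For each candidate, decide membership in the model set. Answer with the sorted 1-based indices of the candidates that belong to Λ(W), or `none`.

1, 2, 5

Compute β' = (5−√29)/2 = -0.19258, so π⊥(m,n) = m -0.19258·n.
#1 (1,2): internal coord 1 + (2)·β' = +0.61484; +0.61484 ∈ [0.1, 1.5) → IN Λ
#2 (1,-1): internal coord 1 + (-1)·β' = +1.19258; +1.19258 ∈ [0.1, 1.5) → IN Λ
#3 (-1,-2): internal coord -1 + (-2)·β' = -0.61484; -0.61484 ∉ [0.1, 1.5) → out
#4 (0,3): internal coord 0 + (3)·β' = -0.57775; -0.57775 ∉ [0.1, 1.5) → out
#5 (0,-6): internal coord 0 + (-6)·β' = +1.15549; +1.15549 ∈ [0.1, 1.5) → IN Λ
#6 (4,-8): internal coord 4 + (-8)·β' = +5.54066; +5.54066 ∉ [0.1, 1.5) → out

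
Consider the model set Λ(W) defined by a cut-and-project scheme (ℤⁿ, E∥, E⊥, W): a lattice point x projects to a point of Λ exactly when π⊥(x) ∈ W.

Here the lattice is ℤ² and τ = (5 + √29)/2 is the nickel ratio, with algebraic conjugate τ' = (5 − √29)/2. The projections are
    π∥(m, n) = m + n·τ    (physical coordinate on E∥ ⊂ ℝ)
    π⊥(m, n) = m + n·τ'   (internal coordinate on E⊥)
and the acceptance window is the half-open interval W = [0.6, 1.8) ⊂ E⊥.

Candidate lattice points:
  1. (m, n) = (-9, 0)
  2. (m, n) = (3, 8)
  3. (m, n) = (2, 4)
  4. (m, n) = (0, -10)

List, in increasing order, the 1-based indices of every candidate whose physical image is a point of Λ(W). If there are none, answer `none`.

τ' = (5−√29)/2 ≈ -0.19258.
candidate 1: (m,n)=(-9,0) → π∥ = -9+0·τ ≈ -9.00000, π⊥ = -9+0·τ' ≈ -9.00000 ∉ [0.6, 1.8) ⇒ out
candidate 2: (m,n)=(3,8) → π∥ = 3+8·τ ≈ 44.54066, π⊥ = 3+8·τ' ≈ 1.45934 ∈ [0.6, 1.8) ⇒ IN Λ
candidate 3: (m,n)=(2,4) → π∥ = 2+4·τ ≈ 22.77033, π⊥ = 2+4·τ' ≈ 1.22967 ∈ [0.6, 1.8) ⇒ IN Λ
candidate 4: (m,n)=(0,-10) → π∥ = 0-10·τ ≈ -51.92582, π⊥ = 0-10·τ' ≈ 1.92582 ∉ [0.6, 1.8) ⇒ out

2, 3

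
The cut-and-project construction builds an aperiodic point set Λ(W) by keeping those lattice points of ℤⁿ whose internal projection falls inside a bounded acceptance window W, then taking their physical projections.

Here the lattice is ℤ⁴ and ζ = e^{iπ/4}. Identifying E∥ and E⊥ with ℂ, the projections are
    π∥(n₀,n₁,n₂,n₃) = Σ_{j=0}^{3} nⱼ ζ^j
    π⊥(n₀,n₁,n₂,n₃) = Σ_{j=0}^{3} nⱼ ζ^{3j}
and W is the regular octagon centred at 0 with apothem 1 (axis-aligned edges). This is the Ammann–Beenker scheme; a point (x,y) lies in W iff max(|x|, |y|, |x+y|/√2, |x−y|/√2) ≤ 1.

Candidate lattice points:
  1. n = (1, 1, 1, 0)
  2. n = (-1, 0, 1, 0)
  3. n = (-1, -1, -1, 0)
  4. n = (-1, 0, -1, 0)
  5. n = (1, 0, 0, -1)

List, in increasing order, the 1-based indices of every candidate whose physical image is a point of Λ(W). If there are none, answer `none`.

π⊥(n) = n₀ + n₁ζ³ + n₂ζ⁶ + n₃ζ⁹ where ζ = e^{iπ/4}.
candidate 1: n = (1, 1, 1, 0) → π⊥ ≈ (+0.29289, -0.29289); max(|x|,|y|,|x±y|/√2) = 0.41421 ≤ 1 ⇒ ∈ W
candidate 2: n = (-1, 0, 1, 0) → π⊥ ≈ (-1.00000, -1.00000); max(|x|,|y|,|x±y|/√2) = 1.41421 > 1 ⇒ ∉ W
candidate 3: n = (-1, -1, -1, 0) → π⊥ ≈ (-0.29289, +0.29289); max(|x|,|y|,|x±y|/√2) = 0.41421 ≤ 1 ⇒ ∈ W
candidate 4: n = (-1, 0, -1, 0) → π⊥ ≈ (-1.00000, +1.00000); max(|x|,|y|,|x±y|/√2) = 1.41421 > 1 ⇒ ∉ W
candidate 5: n = (1, 0, 0, -1) → π⊥ ≈ (+0.29289, -0.70711); max(|x|,|y|,|x±y|/√2) = 0.70711 ≤ 1 ⇒ ∈ W

1, 3, 5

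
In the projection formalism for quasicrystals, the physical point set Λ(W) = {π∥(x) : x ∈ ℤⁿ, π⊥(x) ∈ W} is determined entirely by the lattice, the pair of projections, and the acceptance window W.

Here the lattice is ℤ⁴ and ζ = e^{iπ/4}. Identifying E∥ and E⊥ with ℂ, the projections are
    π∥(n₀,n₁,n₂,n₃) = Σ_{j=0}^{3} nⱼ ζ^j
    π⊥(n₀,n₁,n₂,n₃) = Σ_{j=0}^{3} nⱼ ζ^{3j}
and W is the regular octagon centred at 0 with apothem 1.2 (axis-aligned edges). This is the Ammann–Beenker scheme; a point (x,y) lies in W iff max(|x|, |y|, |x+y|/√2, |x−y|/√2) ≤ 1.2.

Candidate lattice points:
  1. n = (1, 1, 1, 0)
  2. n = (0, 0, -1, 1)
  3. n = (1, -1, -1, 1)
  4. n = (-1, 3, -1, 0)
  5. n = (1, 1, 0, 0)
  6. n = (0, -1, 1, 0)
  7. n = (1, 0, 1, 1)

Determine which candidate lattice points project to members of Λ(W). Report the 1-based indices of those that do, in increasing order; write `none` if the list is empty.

With ζ = e^{iπ/4} the internal vectors are ζ^0,ζ^3,ζ^6,ζ^9.
#1 (1, 1, 1, 0): internal (0.292893, -0.292893); octagon support 0.414214 vs apothem 1.2 → ∈ W
#2 (0, 0, -1, 1): internal (0.707107, 1.707107); octagon support 1.707107 vs apothem 1.2 → ∉ W
#3 (1, -1, -1, 1): internal (2.414214, 1.000000); octagon support 2.414214 vs apothem 1.2 → ∉ W
#4 (-1, 3, -1, 0): internal (-3.121320, 3.121320); octagon support 4.414214 vs apothem 1.2 → ∉ W
#5 (1, 1, 0, 0): internal (0.292893, 0.707107); octagon support 0.707107 vs apothem 1.2 → ∈ W
#6 (0, -1, 1, 0): internal (0.707107, -1.707107); octagon support 1.707107 vs apothem 1.2 → ∉ W
#7 (1, 0, 1, 1): internal (1.707107, -0.292893); octagon support 1.707107 vs apothem 1.2 → ∉ W

1, 5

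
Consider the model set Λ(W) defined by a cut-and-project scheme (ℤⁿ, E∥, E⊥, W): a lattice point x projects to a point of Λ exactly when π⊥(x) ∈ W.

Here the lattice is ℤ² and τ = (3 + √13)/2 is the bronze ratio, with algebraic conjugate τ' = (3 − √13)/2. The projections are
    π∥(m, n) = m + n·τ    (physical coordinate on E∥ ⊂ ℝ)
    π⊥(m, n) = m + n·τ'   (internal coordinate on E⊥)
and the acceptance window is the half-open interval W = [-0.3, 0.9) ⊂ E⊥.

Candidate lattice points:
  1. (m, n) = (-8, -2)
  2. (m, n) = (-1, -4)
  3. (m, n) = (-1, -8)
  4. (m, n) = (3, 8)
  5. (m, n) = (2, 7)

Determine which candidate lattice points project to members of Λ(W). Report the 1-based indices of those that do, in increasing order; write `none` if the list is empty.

2, 4, 5

Compute τ' = (3−√13)/2 = -0.30278, so π⊥(m,n) = m -0.30278·n.
candidate 1: (m,n)=(-8,-2) → π∥ = -8-2·τ ≈ -14.60555, π⊥ = -8-2·τ' ≈ -7.39445 ∉ [-0.3, 0.9) ⇒ out
candidate 2: (m,n)=(-1,-4) → π∥ = -1-4·τ ≈ -14.21110, π⊥ = -1-4·τ' ≈ 0.21110 ∈ [-0.3, 0.9) ⇒ IN Λ
candidate 3: (m,n)=(-1,-8) → π∥ = -1-8·τ ≈ -27.42221, π⊥ = -1-8·τ' ≈ 1.42221 ∉ [-0.3, 0.9) ⇒ out
candidate 4: (m,n)=(3,8) → π∥ = 3+8·τ ≈ 29.42221, π⊥ = 3+8·τ' ≈ 0.57779 ∈ [-0.3, 0.9) ⇒ IN Λ
candidate 5: (m,n)=(2,7) → π∥ = 2+7·τ ≈ 25.11943, π⊥ = 2+7·τ' ≈ -0.11943 ∈ [-0.3, 0.9) ⇒ IN Λ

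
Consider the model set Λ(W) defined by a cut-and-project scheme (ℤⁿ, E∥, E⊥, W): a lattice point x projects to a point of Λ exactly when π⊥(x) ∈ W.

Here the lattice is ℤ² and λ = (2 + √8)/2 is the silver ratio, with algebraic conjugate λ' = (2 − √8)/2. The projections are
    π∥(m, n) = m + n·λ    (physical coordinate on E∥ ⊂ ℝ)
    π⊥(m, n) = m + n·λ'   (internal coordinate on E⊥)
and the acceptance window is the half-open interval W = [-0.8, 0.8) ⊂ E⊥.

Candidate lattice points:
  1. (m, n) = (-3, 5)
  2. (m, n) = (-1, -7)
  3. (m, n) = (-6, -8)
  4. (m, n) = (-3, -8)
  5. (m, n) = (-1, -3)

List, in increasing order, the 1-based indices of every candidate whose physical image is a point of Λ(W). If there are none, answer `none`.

λ' = (2−√8)/2 ≈ -0.41421.
#1 (-3,5): internal coord -3 + (5)·λ' = -5.07107; -5.07107 ∉ [-0.8, 0.8) → out
#2 (-1,-7): internal coord -1 + (-7)·λ' = +1.89949; +1.89949 ∉ [-0.8, 0.8) → out
#3 (-6,-8): internal coord -6 + (-8)·λ' = -2.68629; -2.68629 ∉ [-0.8, 0.8) → out
#4 (-3,-8): internal coord -3 + (-8)·λ' = +0.31371; +0.31371 ∈ [-0.8, 0.8) → IN Λ
#5 (-1,-3): internal coord -1 + (-3)·λ' = +0.24264; +0.24264 ∈ [-0.8, 0.8) → IN Λ

4, 5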